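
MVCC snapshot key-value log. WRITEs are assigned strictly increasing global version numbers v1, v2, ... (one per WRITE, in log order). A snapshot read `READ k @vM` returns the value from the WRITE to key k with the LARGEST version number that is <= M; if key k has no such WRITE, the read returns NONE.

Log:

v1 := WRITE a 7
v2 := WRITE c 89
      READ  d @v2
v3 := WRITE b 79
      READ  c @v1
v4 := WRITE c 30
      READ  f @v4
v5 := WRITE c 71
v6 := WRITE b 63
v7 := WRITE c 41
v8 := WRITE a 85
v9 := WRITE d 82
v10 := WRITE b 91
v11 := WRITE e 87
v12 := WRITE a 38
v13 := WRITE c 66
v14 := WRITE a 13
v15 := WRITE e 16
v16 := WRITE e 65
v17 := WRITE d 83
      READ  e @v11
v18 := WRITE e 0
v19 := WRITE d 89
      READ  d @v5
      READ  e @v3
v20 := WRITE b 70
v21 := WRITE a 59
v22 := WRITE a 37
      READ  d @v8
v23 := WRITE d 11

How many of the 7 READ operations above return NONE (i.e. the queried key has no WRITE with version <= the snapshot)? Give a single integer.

v1: WRITE a=7  (a history now [(1, 7)])
v2: WRITE c=89  (c history now [(2, 89)])
READ d @v2: history=[] -> no version <= 2 -> NONE
v3: WRITE b=79  (b history now [(3, 79)])
READ c @v1: history=[(2, 89)] -> no version <= 1 -> NONE
v4: WRITE c=30  (c history now [(2, 89), (4, 30)])
READ f @v4: history=[] -> no version <= 4 -> NONE
v5: WRITE c=71  (c history now [(2, 89), (4, 30), (5, 71)])
v6: WRITE b=63  (b history now [(3, 79), (6, 63)])
v7: WRITE c=41  (c history now [(2, 89), (4, 30), (5, 71), (7, 41)])
v8: WRITE a=85  (a history now [(1, 7), (8, 85)])
v9: WRITE d=82  (d history now [(9, 82)])
v10: WRITE b=91  (b history now [(3, 79), (6, 63), (10, 91)])
v11: WRITE e=87  (e history now [(11, 87)])
v12: WRITE a=38  (a history now [(1, 7), (8, 85), (12, 38)])
v13: WRITE c=66  (c history now [(2, 89), (4, 30), (5, 71), (7, 41), (13, 66)])
v14: WRITE a=13  (a history now [(1, 7), (8, 85), (12, 38), (14, 13)])
v15: WRITE e=16  (e history now [(11, 87), (15, 16)])
v16: WRITE e=65  (e history now [(11, 87), (15, 16), (16, 65)])
v17: WRITE d=83  (d history now [(9, 82), (17, 83)])
READ e @v11: history=[(11, 87), (15, 16), (16, 65)] -> pick v11 -> 87
v18: WRITE e=0  (e history now [(11, 87), (15, 16), (16, 65), (18, 0)])
v19: WRITE d=89  (d history now [(9, 82), (17, 83), (19, 89)])
READ d @v5: history=[(9, 82), (17, 83), (19, 89)] -> no version <= 5 -> NONE
READ e @v3: history=[(11, 87), (15, 16), (16, 65), (18, 0)] -> no version <= 3 -> NONE
v20: WRITE b=70  (b history now [(3, 79), (6, 63), (10, 91), (20, 70)])
v21: WRITE a=59  (a history now [(1, 7), (8, 85), (12, 38), (14, 13), (21, 59)])
v22: WRITE a=37  (a history now [(1, 7), (8, 85), (12, 38), (14, 13), (21, 59), (22, 37)])
READ d @v8: history=[(9, 82), (17, 83), (19, 89)] -> no version <= 8 -> NONE
v23: WRITE d=11  (d history now [(9, 82), (17, 83), (19, 89), (23, 11)])
Read results in order: ['NONE', 'NONE', 'NONE', '87', 'NONE', 'NONE', 'NONE']
NONE count = 6

Answer: 6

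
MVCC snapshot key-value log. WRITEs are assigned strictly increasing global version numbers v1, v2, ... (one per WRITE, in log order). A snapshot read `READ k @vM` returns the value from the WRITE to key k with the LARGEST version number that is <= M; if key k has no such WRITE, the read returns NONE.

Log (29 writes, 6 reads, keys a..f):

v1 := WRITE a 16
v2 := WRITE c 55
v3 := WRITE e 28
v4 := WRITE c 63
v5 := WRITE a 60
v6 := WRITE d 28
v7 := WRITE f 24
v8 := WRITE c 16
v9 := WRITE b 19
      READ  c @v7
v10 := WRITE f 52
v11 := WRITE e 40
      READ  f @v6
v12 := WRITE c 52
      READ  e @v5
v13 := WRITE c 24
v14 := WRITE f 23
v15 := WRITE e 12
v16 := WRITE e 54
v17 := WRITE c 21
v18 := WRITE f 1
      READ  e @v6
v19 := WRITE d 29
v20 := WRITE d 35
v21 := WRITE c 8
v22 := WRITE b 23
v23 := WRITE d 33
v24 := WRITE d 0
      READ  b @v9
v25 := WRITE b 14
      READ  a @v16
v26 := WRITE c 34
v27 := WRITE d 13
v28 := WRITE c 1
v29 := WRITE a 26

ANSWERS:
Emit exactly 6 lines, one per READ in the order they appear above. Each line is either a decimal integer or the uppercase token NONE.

v1: WRITE a=16  (a history now [(1, 16)])
v2: WRITE c=55  (c history now [(2, 55)])
v3: WRITE e=28  (e history now [(3, 28)])
v4: WRITE c=63  (c history now [(2, 55), (4, 63)])
v5: WRITE a=60  (a history now [(1, 16), (5, 60)])
v6: WRITE d=28  (d history now [(6, 28)])
v7: WRITE f=24  (f history now [(7, 24)])
v8: WRITE c=16  (c history now [(2, 55), (4, 63), (8, 16)])
v9: WRITE b=19  (b history now [(9, 19)])
READ c @v7: history=[(2, 55), (4, 63), (8, 16)] -> pick v4 -> 63
v10: WRITE f=52  (f history now [(7, 24), (10, 52)])
v11: WRITE e=40  (e history now [(3, 28), (11, 40)])
READ f @v6: history=[(7, 24), (10, 52)] -> no version <= 6 -> NONE
v12: WRITE c=52  (c history now [(2, 55), (4, 63), (8, 16), (12, 52)])
READ e @v5: history=[(3, 28), (11, 40)] -> pick v3 -> 28
v13: WRITE c=24  (c history now [(2, 55), (4, 63), (8, 16), (12, 52), (13, 24)])
v14: WRITE f=23  (f history now [(7, 24), (10, 52), (14, 23)])
v15: WRITE e=12  (e history now [(3, 28), (11, 40), (15, 12)])
v16: WRITE e=54  (e history now [(3, 28), (11, 40), (15, 12), (16, 54)])
v17: WRITE c=21  (c history now [(2, 55), (4, 63), (8, 16), (12, 52), (13, 24), (17, 21)])
v18: WRITE f=1  (f history now [(7, 24), (10, 52), (14, 23), (18, 1)])
READ e @v6: history=[(3, 28), (11, 40), (15, 12), (16, 54)] -> pick v3 -> 28
v19: WRITE d=29  (d history now [(6, 28), (19, 29)])
v20: WRITE d=35  (d history now [(6, 28), (19, 29), (20, 35)])
v21: WRITE c=8  (c history now [(2, 55), (4, 63), (8, 16), (12, 52), (13, 24), (17, 21), (21, 8)])
v22: WRITE b=23  (b history now [(9, 19), (22, 23)])
v23: WRITE d=33  (d history now [(6, 28), (19, 29), (20, 35), (23, 33)])
v24: WRITE d=0  (d history now [(6, 28), (19, 29), (20, 35), (23, 33), (24, 0)])
READ b @v9: history=[(9, 19), (22, 23)] -> pick v9 -> 19
v25: WRITE b=14  (b history now [(9, 19), (22, 23), (25, 14)])
READ a @v16: history=[(1, 16), (5, 60)] -> pick v5 -> 60
v26: WRITE c=34  (c history now [(2, 55), (4, 63), (8, 16), (12, 52), (13, 24), (17, 21), (21, 8), (26, 34)])
v27: WRITE d=13  (d history now [(6, 28), (19, 29), (20, 35), (23, 33), (24, 0), (27, 13)])
v28: WRITE c=1  (c history now [(2, 55), (4, 63), (8, 16), (12, 52), (13, 24), (17, 21), (21, 8), (26, 34), (28, 1)])
v29: WRITE a=26  (a history now [(1, 16), (5, 60), (29, 26)])

Answer: 63
NONE
28
28
19
60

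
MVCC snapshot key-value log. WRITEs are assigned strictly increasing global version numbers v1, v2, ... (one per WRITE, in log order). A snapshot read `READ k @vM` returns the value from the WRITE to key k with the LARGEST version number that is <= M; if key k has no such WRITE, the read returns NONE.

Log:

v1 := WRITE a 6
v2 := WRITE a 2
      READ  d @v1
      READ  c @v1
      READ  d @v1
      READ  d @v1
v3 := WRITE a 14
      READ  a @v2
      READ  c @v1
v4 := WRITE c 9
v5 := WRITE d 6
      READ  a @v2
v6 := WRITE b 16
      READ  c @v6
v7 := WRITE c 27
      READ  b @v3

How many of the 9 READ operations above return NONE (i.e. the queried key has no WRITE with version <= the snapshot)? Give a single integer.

v1: WRITE a=6  (a history now [(1, 6)])
v2: WRITE a=2  (a history now [(1, 6), (2, 2)])
READ d @v1: history=[] -> no version <= 1 -> NONE
READ c @v1: history=[] -> no version <= 1 -> NONE
READ d @v1: history=[] -> no version <= 1 -> NONE
READ d @v1: history=[] -> no version <= 1 -> NONE
v3: WRITE a=14  (a history now [(1, 6), (2, 2), (3, 14)])
READ a @v2: history=[(1, 6), (2, 2), (3, 14)] -> pick v2 -> 2
READ c @v1: history=[] -> no version <= 1 -> NONE
v4: WRITE c=9  (c history now [(4, 9)])
v5: WRITE d=6  (d history now [(5, 6)])
READ a @v2: history=[(1, 6), (2, 2), (3, 14)] -> pick v2 -> 2
v6: WRITE b=16  (b history now [(6, 16)])
READ c @v6: history=[(4, 9)] -> pick v4 -> 9
v7: WRITE c=27  (c history now [(4, 9), (7, 27)])
READ b @v3: history=[(6, 16)] -> no version <= 3 -> NONE
Read results in order: ['NONE', 'NONE', 'NONE', 'NONE', '2', 'NONE', '2', '9', 'NONE']
NONE count = 6

Answer: 6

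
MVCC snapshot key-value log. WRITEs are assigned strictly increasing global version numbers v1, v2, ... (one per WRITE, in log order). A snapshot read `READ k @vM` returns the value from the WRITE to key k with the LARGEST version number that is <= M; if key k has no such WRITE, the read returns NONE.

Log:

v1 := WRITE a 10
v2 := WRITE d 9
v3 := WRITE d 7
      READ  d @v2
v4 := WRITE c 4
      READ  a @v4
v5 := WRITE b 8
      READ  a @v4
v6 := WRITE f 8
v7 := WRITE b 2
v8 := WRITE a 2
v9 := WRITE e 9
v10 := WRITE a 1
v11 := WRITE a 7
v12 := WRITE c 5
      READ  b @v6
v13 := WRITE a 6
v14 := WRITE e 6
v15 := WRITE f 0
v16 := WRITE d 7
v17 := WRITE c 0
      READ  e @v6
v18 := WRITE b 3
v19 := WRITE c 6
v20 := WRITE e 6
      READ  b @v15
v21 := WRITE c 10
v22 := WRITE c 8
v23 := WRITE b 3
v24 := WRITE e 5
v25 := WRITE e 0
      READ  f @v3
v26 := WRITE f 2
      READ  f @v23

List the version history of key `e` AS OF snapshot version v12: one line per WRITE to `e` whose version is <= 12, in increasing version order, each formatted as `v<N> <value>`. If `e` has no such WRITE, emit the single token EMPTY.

Scan writes for key=e with version <= 12:
  v1 WRITE a 10 -> skip
  v2 WRITE d 9 -> skip
  v3 WRITE d 7 -> skip
  v4 WRITE c 4 -> skip
  v5 WRITE b 8 -> skip
  v6 WRITE f 8 -> skip
  v7 WRITE b 2 -> skip
  v8 WRITE a 2 -> skip
  v9 WRITE e 9 -> keep
  v10 WRITE a 1 -> skip
  v11 WRITE a 7 -> skip
  v12 WRITE c 5 -> skip
  v13 WRITE a 6 -> skip
  v14 WRITE e 6 -> drop (> snap)
  v15 WRITE f 0 -> skip
  v16 WRITE d 7 -> skip
  v17 WRITE c 0 -> skip
  v18 WRITE b 3 -> skip
  v19 WRITE c 6 -> skip
  v20 WRITE e 6 -> drop (> snap)
  v21 WRITE c 10 -> skip
  v22 WRITE c 8 -> skip
  v23 WRITE b 3 -> skip
  v24 WRITE e 5 -> drop (> snap)
  v25 WRITE e 0 -> drop (> snap)
  v26 WRITE f 2 -> skip
Collected: [(9, 9)]

Answer: v9 9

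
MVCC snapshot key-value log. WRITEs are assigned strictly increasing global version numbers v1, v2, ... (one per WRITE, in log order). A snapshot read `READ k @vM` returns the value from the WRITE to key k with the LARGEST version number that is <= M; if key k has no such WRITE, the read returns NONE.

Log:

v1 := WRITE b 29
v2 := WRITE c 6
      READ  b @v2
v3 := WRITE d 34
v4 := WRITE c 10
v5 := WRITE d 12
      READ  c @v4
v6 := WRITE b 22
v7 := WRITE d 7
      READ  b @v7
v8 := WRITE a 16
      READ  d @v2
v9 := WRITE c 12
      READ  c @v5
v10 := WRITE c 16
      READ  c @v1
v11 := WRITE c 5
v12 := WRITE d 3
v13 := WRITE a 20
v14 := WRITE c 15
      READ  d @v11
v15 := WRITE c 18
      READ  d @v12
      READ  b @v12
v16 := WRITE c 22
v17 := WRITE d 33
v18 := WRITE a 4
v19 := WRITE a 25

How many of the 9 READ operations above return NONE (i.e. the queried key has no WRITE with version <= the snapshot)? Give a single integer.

Answer: 2

Derivation:
v1: WRITE b=29  (b history now [(1, 29)])
v2: WRITE c=6  (c history now [(2, 6)])
READ b @v2: history=[(1, 29)] -> pick v1 -> 29
v3: WRITE d=34  (d history now [(3, 34)])
v4: WRITE c=10  (c history now [(2, 6), (4, 10)])
v5: WRITE d=12  (d history now [(3, 34), (5, 12)])
READ c @v4: history=[(2, 6), (4, 10)] -> pick v4 -> 10
v6: WRITE b=22  (b history now [(1, 29), (6, 22)])
v7: WRITE d=7  (d history now [(3, 34), (5, 12), (7, 7)])
READ b @v7: history=[(1, 29), (6, 22)] -> pick v6 -> 22
v8: WRITE a=16  (a history now [(8, 16)])
READ d @v2: history=[(3, 34), (5, 12), (7, 7)] -> no version <= 2 -> NONE
v9: WRITE c=12  (c history now [(2, 6), (4, 10), (9, 12)])
READ c @v5: history=[(2, 6), (4, 10), (9, 12)] -> pick v4 -> 10
v10: WRITE c=16  (c history now [(2, 6), (4, 10), (9, 12), (10, 16)])
READ c @v1: history=[(2, 6), (4, 10), (9, 12), (10, 16)] -> no version <= 1 -> NONE
v11: WRITE c=5  (c history now [(2, 6), (4, 10), (9, 12), (10, 16), (11, 5)])
v12: WRITE d=3  (d history now [(3, 34), (5, 12), (7, 7), (12, 3)])
v13: WRITE a=20  (a history now [(8, 16), (13, 20)])
v14: WRITE c=15  (c history now [(2, 6), (4, 10), (9, 12), (10, 16), (11, 5), (14, 15)])
READ d @v11: history=[(3, 34), (5, 12), (7, 7), (12, 3)] -> pick v7 -> 7
v15: WRITE c=18  (c history now [(2, 6), (4, 10), (9, 12), (10, 16), (11, 5), (14, 15), (15, 18)])
READ d @v12: history=[(3, 34), (5, 12), (7, 7), (12, 3)] -> pick v12 -> 3
READ b @v12: history=[(1, 29), (6, 22)] -> pick v6 -> 22
v16: WRITE c=22  (c history now [(2, 6), (4, 10), (9, 12), (10, 16), (11, 5), (14, 15), (15, 18), (16, 22)])
v17: WRITE d=33  (d history now [(3, 34), (5, 12), (7, 7), (12, 3), (17, 33)])
v18: WRITE a=4  (a history now [(8, 16), (13, 20), (18, 4)])
v19: WRITE a=25  (a history now [(8, 16), (13, 20), (18, 4), (19, 25)])
Read results in order: ['29', '10', '22', 'NONE', '10', 'NONE', '7', '3', '22']
NONE count = 2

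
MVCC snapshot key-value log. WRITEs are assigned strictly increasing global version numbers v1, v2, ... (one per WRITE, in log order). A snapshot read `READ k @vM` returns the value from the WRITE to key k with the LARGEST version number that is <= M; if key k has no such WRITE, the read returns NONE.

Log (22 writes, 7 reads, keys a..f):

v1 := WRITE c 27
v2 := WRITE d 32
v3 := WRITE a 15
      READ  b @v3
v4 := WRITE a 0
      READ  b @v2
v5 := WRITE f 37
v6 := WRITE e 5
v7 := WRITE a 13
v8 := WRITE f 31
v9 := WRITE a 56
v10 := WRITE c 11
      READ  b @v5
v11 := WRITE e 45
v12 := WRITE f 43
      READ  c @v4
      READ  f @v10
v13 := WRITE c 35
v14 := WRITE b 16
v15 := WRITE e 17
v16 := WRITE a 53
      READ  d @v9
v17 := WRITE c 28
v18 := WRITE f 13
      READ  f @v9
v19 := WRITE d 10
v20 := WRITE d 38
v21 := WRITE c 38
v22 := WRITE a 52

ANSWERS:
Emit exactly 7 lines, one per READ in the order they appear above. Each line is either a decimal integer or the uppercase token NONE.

Answer: NONE
NONE
NONE
27
31
32
31

Derivation:
v1: WRITE c=27  (c history now [(1, 27)])
v2: WRITE d=32  (d history now [(2, 32)])
v3: WRITE a=15  (a history now [(3, 15)])
READ b @v3: history=[] -> no version <= 3 -> NONE
v4: WRITE a=0  (a history now [(3, 15), (4, 0)])
READ b @v2: history=[] -> no version <= 2 -> NONE
v5: WRITE f=37  (f history now [(5, 37)])
v6: WRITE e=5  (e history now [(6, 5)])
v7: WRITE a=13  (a history now [(3, 15), (4, 0), (7, 13)])
v8: WRITE f=31  (f history now [(5, 37), (8, 31)])
v9: WRITE a=56  (a history now [(3, 15), (4, 0), (7, 13), (9, 56)])
v10: WRITE c=11  (c history now [(1, 27), (10, 11)])
READ b @v5: history=[] -> no version <= 5 -> NONE
v11: WRITE e=45  (e history now [(6, 5), (11, 45)])
v12: WRITE f=43  (f history now [(5, 37), (8, 31), (12, 43)])
READ c @v4: history=[(1, 27), (10, 11)] -> pick v1 -> 27
READ f @v10: history=[(5, 37), (8, 31), (12, 43)] -> pick v8 -> 31
v13: WRITE c=35  (c history now [(1, 27), (10, 11), (13, 35)])
v14: WRITE b=16  (b history now [(14, 16)])
v15: WRITE e=17  (e history now [(6, 5), (11, 45), (15, 17)])
v16: WRITE a=53  (a history now [(3, 15), (4, 0), (7, 13), (9, 56), (16, 53)])
READ d @v9: history=[(2, 32)] -> pick v2 -> 32
v17: WRITE c=28  (c history now [(1, 27), (10, 11), (13, 35), (17, 28)])
v18: WRITE f=13  (f history now [(5, 37), (8, 31), (12, 43), (18, 13)])
READ f @v9: history=[(5, 37), (8, 31), (12, 43), (18, 13)] -> pick v8 -> 31
v19: WRITE d=10  (d history now [(2, 32), (19, 10)])
v20: WRITE d=38  (d history now [(2, 32), (19, 10), (20, 38)])
v21: WRITE c=38  (c history now [(1, 27), (10, 11), (13, 35), (17, 28), (21, 38)])
v22: WRITE a=52  (a history now [(3, 15), (4, 0), (7, 13), (9, 56), (16, 53), (22, 52)])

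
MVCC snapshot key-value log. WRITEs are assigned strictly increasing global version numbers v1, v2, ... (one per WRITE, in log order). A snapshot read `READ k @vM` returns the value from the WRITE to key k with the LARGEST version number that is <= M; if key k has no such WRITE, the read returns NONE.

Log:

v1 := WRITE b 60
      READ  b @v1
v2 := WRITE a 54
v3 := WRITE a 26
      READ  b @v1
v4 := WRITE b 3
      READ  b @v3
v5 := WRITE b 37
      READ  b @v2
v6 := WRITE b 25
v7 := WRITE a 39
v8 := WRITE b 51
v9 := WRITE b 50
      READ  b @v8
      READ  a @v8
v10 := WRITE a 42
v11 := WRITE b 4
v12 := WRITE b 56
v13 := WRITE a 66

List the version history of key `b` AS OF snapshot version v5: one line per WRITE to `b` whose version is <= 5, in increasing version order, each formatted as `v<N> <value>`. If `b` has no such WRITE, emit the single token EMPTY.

Answer: v1 60
v4 3
v5 37

Derivation:
Scan writes for key=b with version <= 5:
  v1 WRITE b 60 -> keep
  v2 WRITE a 54 -> skip
  v3 WRITE a 26 -> skip
  v4 WRITE b 3 -> keep
  v5 WRITE b 37 -> keep
  v6 WRITE b 25 -> drop (> snap)
  v7 WRITE a 39 -> skip
  v8 WRITE b 51 -> drop (> snap)
  v9 WRITE b 50 -> drop (> snap)
  v10 WRITE a 42 -> skip
  v11 WRITE b 4 -> drop (> snap)
  v12 WRITE b 56 -> drop (> snap)
  v13 WRITE a 66 -> skip
Collected: [(1, 60), (4, 3), (5, 37)]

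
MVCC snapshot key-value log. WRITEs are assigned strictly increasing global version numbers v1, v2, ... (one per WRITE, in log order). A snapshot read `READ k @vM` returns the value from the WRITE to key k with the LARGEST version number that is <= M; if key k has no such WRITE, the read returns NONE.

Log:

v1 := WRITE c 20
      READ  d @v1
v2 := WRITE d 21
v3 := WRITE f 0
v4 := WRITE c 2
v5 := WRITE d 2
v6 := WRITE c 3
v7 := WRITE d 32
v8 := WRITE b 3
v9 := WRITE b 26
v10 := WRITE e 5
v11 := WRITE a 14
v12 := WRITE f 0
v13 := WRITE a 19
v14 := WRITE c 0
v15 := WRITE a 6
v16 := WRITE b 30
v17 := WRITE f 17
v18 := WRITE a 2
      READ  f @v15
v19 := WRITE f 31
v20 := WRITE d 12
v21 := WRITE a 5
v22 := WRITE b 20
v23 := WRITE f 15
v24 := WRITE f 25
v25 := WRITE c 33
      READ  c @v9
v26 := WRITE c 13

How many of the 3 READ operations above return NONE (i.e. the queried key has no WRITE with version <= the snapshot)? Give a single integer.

v1: WRITE c=20  (c history now [(1, 20)])
READ d @v1: history=[] -> no version <= 1 -> NONE
v2: WRITE d=21  (d history now [(2, 21)])
v3: WRITE f=0  (f history now [(3, 0)])
v4: WRITE c=2  (c history now [(1, 20), (4, 2)])
v5: WRITE d=2  (d history now [(2, 21), (5, 2)])
v6: WRITE c=3  (c history now [(1, 20), (4, 2), (6, 3)])
v7: WRITE d=32  (d history now [(2, 21), (5, 2), (7, 32)])
v8: WRITE b=3  (b history now [(8, 3)])
v9: WRITE b=26  (b history now [(8, 3), (9, 26)])
v10: WRITE e=5  (e history now [(10, 5)])
v11: WRITE a=14  (a history now [(11, 14)])
v12: WRITE f=0  (f history now [(3, 0), (12, 0)])
v13: WRITE a=19  (a history now [(11, 14), (13, 19)])
v14: WRITE c=0  (c history now [(1, 20), (4, 2), (6, 3), (14, 0)])
v15: WRITE a=6  (a history now [(11, 14), (13, 19), (15, 6)])
v16: WRITE b=30  (b history now [(8, 3), (9, 26), (16, 30)])
v17: WRITE f=17  (f history now [(3, 0), (12, 0), (17, 17)])
v18: WRITE a=2  (a history now [(11, 14), (13, 19), (15, 6), (18, 2)])
READ f @v15: history=[(3, 0), (12, 0), (17, 17)] -> pick v12 -> 0
v19: WRITE f=31  (f history now [(3, 0), (12, 0), (17, 17), (19, 31)])
v20: WRITE d=12  (d history now [(2, 21), (5, 2), (7, 32), (20, 12)])
v21: WRITE a=5  (a history now [(11, 14), (13, 19), (15, 6), (18, 2), (21, 5)])
v22: WRITE b=20  (b history now [(8, 3), (9, 26), (16, 30), (22, 20)])
v23: WRITE f=15  (f history now [(3, 0), (12, 0), (17, 17), (19, 31), (23, 15)])
v24: WRITE f=25  (f history now [(3, 0), (12, 0), (17, 17), (19, 31), (23, 15), (24, 25)])
v25: WRITE c=33  (c history now [(1, 20), (4, 2), (6, 3), (14, 0), (25, 33)])
READ c @v9: history=[(1, 20), (4, 2), (6, 3), (14, 0), (25, 33)] -> pick v6 -> 3
v26: WRITE c=13  (c history now [(1, 20), (4, 2), (6, 3), (14, 0), (25, 33), (26, 13)])
Read results in order: ['NONE', '0', '3']
NONE count = 1

Answer: 1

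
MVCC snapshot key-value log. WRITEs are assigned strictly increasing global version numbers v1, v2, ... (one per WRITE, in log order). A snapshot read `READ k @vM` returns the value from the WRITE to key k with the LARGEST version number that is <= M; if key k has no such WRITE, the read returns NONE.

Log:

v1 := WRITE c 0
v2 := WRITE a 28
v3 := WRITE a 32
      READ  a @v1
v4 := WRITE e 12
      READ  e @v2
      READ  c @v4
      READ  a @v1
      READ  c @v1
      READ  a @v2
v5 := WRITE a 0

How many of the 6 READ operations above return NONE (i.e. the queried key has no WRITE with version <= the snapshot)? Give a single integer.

v1: WRITE c=0  (c history now [(1, 0)])
v2: WRITE a=28  (a history now [(2, 28)])
v3: WRITE a=32  (a history now [(2, 28), (3, 32)])
READ a @v1: history=[(2, 28), (3, 32)] -> no version <= 1 -> NONE
v4: WRITE e=12  (e history now [(4, 12)])
READ e @v2: history=[(4, 12)] -> no version <= 2 -> NONE
READ c @v4: history=[(1, 0)] -> pick v1 -> 0
READ a @v1: history=[(2, 28), (3, 32)] -> no version <= 1 -> NONE
READ c @v1: history=[(1, 0)] -> pick v1 -> 0
READ a @v2: history=[(2, 28), (3, 32)] -> pick v2 -> 28
v5: WRITE a=0  (a history now [(2, 28), (3, 32), (5, 0)])
Read results in order: ['NONE', 'NONE', '0', 'NONE', '0', '28']
NONE count = 3

Answer: 3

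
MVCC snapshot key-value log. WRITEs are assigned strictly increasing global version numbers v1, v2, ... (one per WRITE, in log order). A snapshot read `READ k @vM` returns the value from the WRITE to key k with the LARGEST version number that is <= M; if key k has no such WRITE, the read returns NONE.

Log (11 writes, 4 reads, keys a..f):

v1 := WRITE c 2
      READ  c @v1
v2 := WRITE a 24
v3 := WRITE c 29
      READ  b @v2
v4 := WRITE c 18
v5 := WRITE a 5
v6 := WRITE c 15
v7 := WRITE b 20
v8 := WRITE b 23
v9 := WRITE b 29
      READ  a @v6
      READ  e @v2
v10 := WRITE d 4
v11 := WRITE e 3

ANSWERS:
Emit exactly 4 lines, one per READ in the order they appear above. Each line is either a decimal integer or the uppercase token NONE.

v1: WRITE c=2  (c history now [(1, 2)])
READ c @v1: history=[(1, 2)] -> pick v1 -> 2
v2: WRITE a=24  (a history now [(2, 24)])
v3: WRITE c=29  (c history now [(1, 2), (3, 29)])
READ b @v2: history=[] -> no version <= 2 -> NONE
v4: WRITE c=18  (c history now [(1, 2), (3, 29), (4, 18)])
v5: WRITE a=5  (a history now [(2, 24), (5, 5)])
v6: WRITE c=15  (c history now [(1, 2), (3, 29), (4, 18), (6, 15)])
v7: WRITE b=20  (b history now [(7, 20)])
v8: WRITE b=23  (b history now [(7, 20), (8, 23)])
v9: WRITE b=29  (b history now [(7, 20), (8, 23), (9, 29)])
READ a @v6: history=[(2, 24), (5, 5)] -> pick v5 -> 5
READ e @v2: history=[] -> no version <= 2 -> NONE
v10: WRITE d=4  (d history now [(10, 4)])
v11: WRITE e=3  (e history now [(11, 3)])

Answer: 2
NONE
5
NONE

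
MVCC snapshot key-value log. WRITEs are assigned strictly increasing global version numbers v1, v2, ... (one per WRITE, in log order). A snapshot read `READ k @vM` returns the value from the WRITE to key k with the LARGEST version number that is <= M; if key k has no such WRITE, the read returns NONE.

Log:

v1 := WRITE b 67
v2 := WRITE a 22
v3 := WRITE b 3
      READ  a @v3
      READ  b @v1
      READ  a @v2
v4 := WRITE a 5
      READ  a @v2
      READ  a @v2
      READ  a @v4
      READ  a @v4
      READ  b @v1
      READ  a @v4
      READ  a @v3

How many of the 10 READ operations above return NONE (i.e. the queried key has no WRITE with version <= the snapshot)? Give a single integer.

Answer: 0

Derivation:
v1: WRITE b=67  (b history now [(1, 67)])
v2: WRITE a=22  (a history now [(2, 22)])
v3: WRITE b=3  (b history now [(1, 67), (3, 3)])
READ a @v3: history=[(2, 22)] -> pick v2 -> 22
READ b @v1: history=[(1, 67), (3, 3)] -> pick v1 -> 67
READ a @v2: history=[(2, 22)] -> pick v2 -> 22
v4: WRITE a=5  (a history now [(2, 22), (4, 5)])
READ a @v2: history=[(2, 22), (4, 5)] -> pick v2 -> 22
READ a @v2: history=[(2, 22), (4, 5)] -> pick v2 -> 22
READ a @v4: history=[(2, 22), (4, 5)] -> pick v4 -> 5
READ a @v4: history=[(2, 22), (4, 5)] -> pick v4 -> 5
READ b @v1: history=[(1, 67), (3, 3)] -> pick v1 -> 67
READ a @v4: history=[(2, 22), (4, 5)] -> pick v4 -> 5
READ a @v3: history=[(2, 22), (4, 5)] -> pick v2 -> 22
Read results in order: ['22', '67', '22', '22', '22', '5', '5', '67', '5', '22']
NONE count = 0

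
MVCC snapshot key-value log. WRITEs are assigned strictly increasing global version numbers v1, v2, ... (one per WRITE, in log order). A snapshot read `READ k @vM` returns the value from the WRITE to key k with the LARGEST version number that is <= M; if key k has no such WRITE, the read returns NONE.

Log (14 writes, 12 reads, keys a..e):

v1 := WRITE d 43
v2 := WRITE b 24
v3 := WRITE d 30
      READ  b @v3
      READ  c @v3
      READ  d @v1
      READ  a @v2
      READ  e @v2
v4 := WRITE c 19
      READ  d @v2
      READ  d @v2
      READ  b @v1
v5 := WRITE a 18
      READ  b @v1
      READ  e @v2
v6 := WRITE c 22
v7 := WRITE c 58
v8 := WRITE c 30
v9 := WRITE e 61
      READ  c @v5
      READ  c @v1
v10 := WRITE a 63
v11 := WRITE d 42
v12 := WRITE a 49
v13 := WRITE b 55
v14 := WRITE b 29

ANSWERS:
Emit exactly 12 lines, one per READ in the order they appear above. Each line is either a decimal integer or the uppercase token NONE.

Answer: 24
NONE
43
NONE
NONE
43
43
NONE
NONE
NONE
19
NONE

Derivation:
v1: WRITE d=43  (d history now [(1, 43)])
v2: WRITE b=24  (b history now [(2, 24)])
v3: WRITE d=30  (d history now [(1, 43), (3, 30)])
READ b @v3: history=[(2, 24)] -> pick v2 -> 24
READ c @v3: history=[] -> no version <= 3 -> NONE
READ d @v1: history=[(1, 43), (3, 30)] -> pick v1 -> 43
READ a @v2: history=[] -> no version <= 2 -> NONE
READ e @v2: history=[] -> no version <= 2 -> NONE
v4: WRITE c=19  (c history now [(4, 19)])
READ d @v2: history=[(1, 43), (3, 30)] -> pick v1 -> 43
READ d @v2: history=[(1, 43), (3, 30)] -> pick v1 -> 43
READ b @v1: history=[(2, 24)] -> no version <= 1 -> NONE
v5: WRITE a=18  (a history now [(5, 18)])
READ b @v1: history=[(2, 24)] -> no version <= 1 -> NONE
READ e @v2: history=[] -> no version <= 2 -> NONE
v6: WRITE c=22  (c history now [(4, 19), (6, 22)])
v7: WRITE c=58  (c history now [(4, 19), (6, 22), (7, 58)])
v8: WRITE c=30  (c history now [(4, 19), (6, 22), (7, 58), (8, 30)])
v9: WRITE e=61  (e history now [(9, 61)])
READ c @v5: history=[(4, 19), (6, 22), (7, 58), (8, 30)] -> pick v4 -> 19
READ c @v1: history=[(4, 19), (6, 22), (7, 58), (8, 30)] -> no version <= 1 -> NONE
v10: WRITE a=63  (a history now [(5, 18), (10, 63)])
v11: WRITE d=42  (d history now [(1, 43), (3, 30), (11, 42)])
v12: WRITE a=49  (a history now [(5, 18), (10, 63), (12, 49)])
v13: WRITE b=55  (b history now [(2, 24), (13, 55)])
v14: WRITE b=29  (b history now [(2, 24), (13, 55), (14, 29)])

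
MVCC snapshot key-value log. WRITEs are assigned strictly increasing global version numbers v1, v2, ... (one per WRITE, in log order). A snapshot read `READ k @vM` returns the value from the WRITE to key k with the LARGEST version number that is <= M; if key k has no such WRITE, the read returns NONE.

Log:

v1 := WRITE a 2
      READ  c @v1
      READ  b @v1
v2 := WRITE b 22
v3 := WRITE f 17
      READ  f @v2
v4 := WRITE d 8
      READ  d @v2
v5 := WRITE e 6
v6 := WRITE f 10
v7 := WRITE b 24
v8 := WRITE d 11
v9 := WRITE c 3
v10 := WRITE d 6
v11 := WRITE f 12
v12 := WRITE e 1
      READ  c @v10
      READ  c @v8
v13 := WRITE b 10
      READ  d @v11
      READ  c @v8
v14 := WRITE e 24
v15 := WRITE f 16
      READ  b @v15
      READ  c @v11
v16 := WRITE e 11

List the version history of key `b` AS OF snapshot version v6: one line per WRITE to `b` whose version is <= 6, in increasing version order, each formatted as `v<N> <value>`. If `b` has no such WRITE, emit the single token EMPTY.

Answer: v2 22

Derivation:
Scan writes for key=b with version <= 6:
  v1 WRITE a 2 -> skip
  v2 WRITE b 22 -> keep
  v3 WRITE f 17 -> skip
  v4 WRITE d 8 -> skip
  v5 WRITE e 6 -> skip
  v6 WRITE f 10 -> skip
  v7 WRITE b 24 -> drop (> snap)
  v8 WRITE d 11 -> skip
  v9 WRITE c 3 -> skip
  v10 WRITE d 6 -> skip
  v11 WRITE f 12 -> skip
  v12 WRITE e 1 -> skip
  v13 WRITE b 10 -> drop (> snap)
  v14 WRITE e 24 -> skip
  v15 WRITE f 16 -> skip
  v16 WRITE e 11 -> skip
Collected: [(2, 22)]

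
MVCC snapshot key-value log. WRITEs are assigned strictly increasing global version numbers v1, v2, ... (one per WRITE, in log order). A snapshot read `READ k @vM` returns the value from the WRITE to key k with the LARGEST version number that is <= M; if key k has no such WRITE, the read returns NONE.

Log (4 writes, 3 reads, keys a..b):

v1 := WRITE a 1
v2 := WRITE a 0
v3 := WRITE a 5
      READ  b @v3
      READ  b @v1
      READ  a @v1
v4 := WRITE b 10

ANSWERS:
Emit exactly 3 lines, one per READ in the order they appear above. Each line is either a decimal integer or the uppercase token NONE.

v1: WRITE a=1  (a history now [(1, 1)])
v2: WRITE a=0  (a history now [(1, 1), (2, 0)])
v3: WRITE a=5  (a history now [(1, 1), (2, 0), (3, 5)])
READ b @v3: history=[] -> no version <= 3 -> NONE
READ b @v1: history=[] -> no version <= 1 -> NONE
READ a @v1: history=[(1, 1), (2, 0), (3, 5)] -> pick v1 -> 1
v4: WRITE b=10  (b history now [(4, 10)])

Answer: NONE
NONE
1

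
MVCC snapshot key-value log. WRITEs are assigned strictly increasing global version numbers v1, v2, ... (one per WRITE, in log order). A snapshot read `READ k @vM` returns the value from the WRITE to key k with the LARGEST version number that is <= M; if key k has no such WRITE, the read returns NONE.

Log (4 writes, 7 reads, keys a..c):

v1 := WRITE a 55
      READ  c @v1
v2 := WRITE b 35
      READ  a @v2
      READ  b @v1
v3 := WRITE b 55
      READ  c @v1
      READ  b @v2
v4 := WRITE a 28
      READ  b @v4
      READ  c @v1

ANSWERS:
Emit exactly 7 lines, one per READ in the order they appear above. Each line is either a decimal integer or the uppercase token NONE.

Answer: NONE
55
NONE
NONE
35
55
NONE

Derivation:
v1: WRITE a=55  (a history now [(1, 55)])
READ c @v1: history=[] -> no version <= 1 -> NONE
v2: WRITE b=35  (b history now [(2, 35)])
READ a @v2: history=[(1, 55)] -> pick v1 -> 55
READ b @v1: history=[(2, 35)] -> no version <= 1 -> NONE
v3: WRITE b=55  (b history now [(2, 35), (3, 55)])
READ c @v1: history=[] -> no version <= 1 -> NONE
READ b @v2: history=[(2, 35), (3, 55)] -> pick v2 -> 35
v4: WRITE a=28  (a history now [(1, 55), (4, 28)])
READ b @v4: history=[(2, 35), (3, 55)] -> pick v3 -> 55
READ c @v1: history=[] -> no version <= 1 -> NONE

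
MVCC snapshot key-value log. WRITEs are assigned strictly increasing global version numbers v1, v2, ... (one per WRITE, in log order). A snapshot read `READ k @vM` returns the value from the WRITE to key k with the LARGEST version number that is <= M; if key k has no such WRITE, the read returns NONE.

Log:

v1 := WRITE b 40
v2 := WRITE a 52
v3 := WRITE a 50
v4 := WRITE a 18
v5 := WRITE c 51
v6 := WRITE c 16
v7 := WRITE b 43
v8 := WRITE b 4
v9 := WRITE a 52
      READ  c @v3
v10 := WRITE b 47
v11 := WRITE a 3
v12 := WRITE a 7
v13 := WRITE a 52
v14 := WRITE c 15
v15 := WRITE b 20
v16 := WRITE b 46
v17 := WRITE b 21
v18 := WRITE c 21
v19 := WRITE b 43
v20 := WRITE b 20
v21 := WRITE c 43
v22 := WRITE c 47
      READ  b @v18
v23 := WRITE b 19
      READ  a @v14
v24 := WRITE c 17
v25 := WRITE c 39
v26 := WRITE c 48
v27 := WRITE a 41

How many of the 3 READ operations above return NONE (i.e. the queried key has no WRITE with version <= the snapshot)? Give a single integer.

v1: WRITE b=40  (b history now [(1, 40)])
v2: WRITE a=52  (a history now [(2, 52)])
v3: WRITE a=50  (a history now [(2, 52), (3, 50)])
v4: WRITE a=18  (a history now [(2, 52), (3, 50), (4, 18)])
v5: WRITE c=51  (c history now [(5, 51)])
v6: WRITE c=16  (c history now [(5, 51), (6, 16)])
v7: WRITE b=43  (b history now [(1, 40), (7, 43)])
v8: WRITE b=4  (b history now [(1, 40), (7, 43), (8, 4)])
v9: WRITE a=52  (a history now [(2, 52), (3, 50), (4, 18), (9, 52)])
READ c @v3: history=[(5, 51), (6, 16)] -> no version <= 3 -> NONE
v10: WRITE b=47  (b history now [(1, 40), (7, 43), (8, 4), (10, 47)])
v11: WRITE a=3  (a history now [(2, 52), (3, 50), (4, 18), (9, 52), (11, 3)])
v12: WRITE a=7  (a history now [(2, 52), (3, 50), (4, 18), (9, 52), (11, 3), (12, 7)])
v13: WRITE a=52  (a history now [(2, 52), (3, 50), (4, 18), (9, 52), (11, 3), (12, 7), (13, 52)])
v14: WRITE c=15  (c history now [(5, 51), (6, 16), (14, 15)])
v15: WRITE b=20  (b history now [(1, 40), (7, 43), (8, 4), (10, 47), (15, 20)])
v16: WRITE b=46  (b history now [(1, 40), (7, 43), (8, 4), (10, 47), (15, 20), (16, 46)])
v17: WRITE b=21  (b history now [(1, 40), (7, 43), (8, 4), (10, 47), (15, 20), (16, 46), (17, 21)])
v18: WRITE c=21  (c history now [(5, 51), (6, 16), (14, 15), (18, 21)])
v19: WRITE b=43  (b history now [(1, 40), (7, 43), (8, 4), (10, 47), (15, 20), (16, 46), (17, 21), (19, 43)])
v20: WRITE b=20  (b history now [(1, 40), (7, 43), (8, 4), (10, 47), (15, 20), (16, 46), (17, 21), (19, 43), (20, 20)])
v21: WRITE c=43  (c history now [(5, 51), (6, 16), (14, 15), (18, 21), (21, 43)])
v22: WRITE c=47  (c history now [(5, 51), (6, 16), (14, 15), (18, 21), (21, 43), (22, 47)])
READ b @v18: history=[(1, 40), (7, 43), (8, 4), (10, 47), (15, 20), (16, 46), (17, 21), (19, 43), (20, 20)] -> pick v17 -> 21
v23: WRITE b=19  (b history now [(1, 40), (7, 43), (8, 4), (10, 47), (15, 20), (16, 46), (17, 21), (19, 43), (20, 20), (23, 19)])
READ a @v14: history=[(2, 52), (3, 50), (4, 18), (9, 52), (11, 3), (12, 7), (13, 52)] -> pick v13 -> 52
v24: WRITE c=17  (c history now [(5, 51), (6, 16), (14, 15), (18, 21), (21, 43), (22, 47), (24, 17)])
v25: WRITE c=39  (c history now [(5, 51), (6, 16), (14, 15), (18, 21), (21, 43), (22, 47), (24, 17), (25, 39)])
v26: WRITE c=48  (c history now [(5, 51), (6, 16), (14, 15), (18, 21), (21, 43), (22, 47), (24, 17), (25, 39), (26, 48)])
v27: WRITE a=41  (a history now [(2, 52), (3, 50), (4, 18), (9, 52), (11, 3), (12, 7), (13, 52), (27, 41)])
Read results in order: ['NONE', '21', '52']
NONE count = 1

Answer: 1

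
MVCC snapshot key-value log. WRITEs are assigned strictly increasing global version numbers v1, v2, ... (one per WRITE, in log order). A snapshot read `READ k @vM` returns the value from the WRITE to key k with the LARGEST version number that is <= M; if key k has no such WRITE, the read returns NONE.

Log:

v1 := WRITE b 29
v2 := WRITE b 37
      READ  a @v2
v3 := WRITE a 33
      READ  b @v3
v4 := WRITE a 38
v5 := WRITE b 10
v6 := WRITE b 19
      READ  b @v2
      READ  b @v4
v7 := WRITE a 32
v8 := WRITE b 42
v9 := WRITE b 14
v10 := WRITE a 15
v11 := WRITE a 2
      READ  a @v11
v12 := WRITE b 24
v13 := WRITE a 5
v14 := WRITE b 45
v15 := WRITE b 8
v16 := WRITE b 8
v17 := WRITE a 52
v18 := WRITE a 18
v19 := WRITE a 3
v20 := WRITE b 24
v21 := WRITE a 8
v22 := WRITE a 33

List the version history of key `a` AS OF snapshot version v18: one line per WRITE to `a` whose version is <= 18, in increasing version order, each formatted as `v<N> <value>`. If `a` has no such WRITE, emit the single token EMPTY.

Scan writes for key=a with version <= 18:
  v1 WRITE b 29 -> skip
  v2 WRITE b 37 -> skip
  v3 WRITE a 33 -> keep
  v4 WRITE a 38 -> keep
  v5 WRITE b 10 -> skip
  v6 WRITE b 19 -> skip
  v7 WRITE a 32 -> keep
  v8 WRITE b 42 -> skip
  v9 WRITE b 14 -> skip
  v10 WRITE a 15 -> keep
  v11 WRITE a 2 -> keep
  v12 WRITE b 24 -> skip
  v13 WRITE a 5 -> keep
  v14 WRITE b 45 -> skip
  v15 WRITE b 8 -> skip
  v16 WRITE b 8 -> skip
  v17 WRITE a 52 -> keep
  v18 WRITE a 18 -> keep
  v19 WRITE a 3 -> drop (> snap)
  v20 WRITE b 24 -> skip
  v21 WRITE a 8 -> drop (> snap)
  v22 WRITE a 33 -> drop (> snap)
Collected: [(3, 33), (4, 38), (7, 32), (10, 15), (11, 2), (13, 5), (17, 52), (18, 18)]

Answer: v3 33
v4 38
v7 32
v10 15
v11 2
v13 5
v17 52
v18 18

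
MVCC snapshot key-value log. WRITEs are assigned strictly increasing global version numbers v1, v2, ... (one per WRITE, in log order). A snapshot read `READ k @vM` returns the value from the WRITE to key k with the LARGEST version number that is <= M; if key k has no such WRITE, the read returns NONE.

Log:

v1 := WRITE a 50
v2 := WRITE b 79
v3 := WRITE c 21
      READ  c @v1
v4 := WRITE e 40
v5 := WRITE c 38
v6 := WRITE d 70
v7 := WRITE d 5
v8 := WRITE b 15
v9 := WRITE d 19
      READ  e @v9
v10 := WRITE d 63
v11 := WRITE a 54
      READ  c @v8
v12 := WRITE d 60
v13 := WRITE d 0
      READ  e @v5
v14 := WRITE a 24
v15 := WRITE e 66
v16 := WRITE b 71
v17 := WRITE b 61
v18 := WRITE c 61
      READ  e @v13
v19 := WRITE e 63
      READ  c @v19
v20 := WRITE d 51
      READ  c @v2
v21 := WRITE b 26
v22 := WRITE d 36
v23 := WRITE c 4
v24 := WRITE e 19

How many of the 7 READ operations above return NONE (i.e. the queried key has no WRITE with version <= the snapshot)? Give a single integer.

Answer: 2

Derivation:
v1: WRITE a=50  (a history now [(1, 50)])
v2: WRITE b=79  (b history now [(2, 79)])
v3: WRITE c=21  (c history now [(3, 21)])
READ c @v1: history=[(3, 21)] -> no version <= 1 -> NONE
v4: WRITE e=40  (e history now [(4, 40)])
v5: WRITE c=38  (c history now [(3, 21), (5, 38)])
v6: WRITE d=70  (d history now [(6, 70)])
v7: WRITE d=5  (d history now [(6, 70), (7, 5)])
v8: WRITE b=15  (b history now [(2, 79), (8, 15)])
v9: WRITE d=19  (d history now [(6, 70), (7, 5), (9, 19)])
READ e @v9: history=[(4, 40)] -> pick v4 -> 40
v10: WRITE d=63  (d history now [(6, 70), (7, 5), (9, 19), (10, 63)])
v11: WRITE a=54  (a history now [(1, 50), (11, 54)])
READ c @v8: history=[(3, 21), (5, 38)] -> pick v5 -> 38
v12: WRITE d=60  (d history now [(6, 70), (7, 5), (9, 19), (10, 63), (12, 60)])
v13: WRITE d=0  (d history now [(6, 70), (7, 5), (9, 19), (10, 63), (12, 60), (13, 0)])
READ e @v5: history=[(4, 40)] -> pick v4 -> 40
v14: WRITE a=24  (a history now [(1, 50), (11, 54), (14, 24)])
v15: WRITE e=66  (e history now [(4, 40), (15, 66)])
v16: WRITE b=71  (b history now [(2, 79), (8, 15), (16, 71)])
v17: WRITE b=61  (b history now [(2, 79), (8, 15), (16, 71), (17, 61)])
v18: WRITE c=61  (c history now [(3, 21), (5, 38), (18, 61)])
READ e @v13: history=[(4, 40), (15, 66)] -> pick v4 -> 40
v19: WRITE e=63  (e history now [(4, 40), (15, 66), (19, 63)])
READ c @v19: history=[(3, 21), (5, 38), (18, 61)] -> pick v18 -> 61
v20: WRITE d=51  (d history now [(6, 70), (7, 5), (9, 19), (10, 63), (12, 60), (13, 0), (20, 51)])
READ c @v2: history=[(3, 21), (5, 38), (18, 61)] -> no version <= 2 -> NONE
v21: WRITE b=26  (b history now [(2, 79), (8, 15), (16, 71), (17, 61), (21, 26)])
v22: WRITE d=36  (d history now [(6, 70), (7, 5), (9, 19), (10, 63), (12, 60), (13, 0), (20, 51), (22, 36)])
v23: WRITE c=4  (c history now [(3, 21), (5, 38), (18, 61), (23, 4)])
v24: WRITE e=19  (e history now [(4, 40), (15, 66), (19, 63), (24, 19)])
Read results in order: ['NONE', '40', '38', '40', '40', '61', 'NONE']
NONE count = 2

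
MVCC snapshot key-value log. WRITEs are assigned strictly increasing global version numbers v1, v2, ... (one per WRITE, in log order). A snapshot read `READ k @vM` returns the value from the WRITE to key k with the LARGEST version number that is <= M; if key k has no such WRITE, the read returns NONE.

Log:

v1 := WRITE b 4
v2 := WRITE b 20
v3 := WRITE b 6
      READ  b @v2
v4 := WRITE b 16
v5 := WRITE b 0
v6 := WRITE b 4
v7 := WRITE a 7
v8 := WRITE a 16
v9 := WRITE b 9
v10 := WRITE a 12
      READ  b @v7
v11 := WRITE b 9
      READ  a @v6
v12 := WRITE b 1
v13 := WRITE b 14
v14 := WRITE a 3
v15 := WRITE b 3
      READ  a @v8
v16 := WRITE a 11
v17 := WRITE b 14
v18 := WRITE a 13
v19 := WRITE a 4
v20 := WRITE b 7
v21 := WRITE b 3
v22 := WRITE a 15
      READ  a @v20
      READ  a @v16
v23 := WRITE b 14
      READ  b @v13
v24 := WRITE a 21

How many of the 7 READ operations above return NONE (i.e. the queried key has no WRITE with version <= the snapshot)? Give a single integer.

Answer: 1

Derivation:
v1: WRITE b=4  (b history now [(1, 4)])
v2: WRITE b=20  (b history now [(1, 4), (2, 20)])
v3: WRITE b=6  (b history now [(1, 4), (2, 20), (3, 6)])
READ b @v2: history=[(1, 4), (2, 20), (3, 6)] -> pick v2 -> 20
v4: WRITE b=16  (b history now [(1, 4), (2, 20), (3, 6), (4, 16)])
v5: WRITE b=0  (b history now [(1, 4), (2, 20), (3, 6), (4, 16), (5, 0)])
v6: WRITE b=4  (b history now [(1, 4), (2, 20), (3, 6), (4, 16), (5, 0), (6, 4)])
v7: WRITE a=7  (a history now [(7, 7)])
v8: WRITE a=16  (a history now [(7, 7), (8, 16)])
v9: WRITE b=9  (b history now [(1, 4), (2, 20), (3, 6), (4, 16), (5, 0), (6, 4), (9, 9)])
v10: WRITE a=12  (a history now [(7, 7), (8, 16), (10, 12)])
READ b @v7: history=[(1, 4), (2, 20), (3, 6), (4, 16), (5, 0), (6, 4), (9, 9)] -> pick v6 -> 4
v11: WRITE b=9  (b history now [(1, 4), (2, 20), (3, 6), (4, 16), (5, 0), (6, 4), (9, 9), (11, 9)])
READ a @v6: history=[(7, 7), (8, 16), (10, 12)] -> no version <= 6 -> NONE
v12: WRITE b=1  (b history now [(1, 4), (2, 20), (3, 6), (4, 16), (5, 0), (6, 4), (9, 9), (11, 9), (12, 1)])
v13: WRITE b=14  (b history now [(1, 4), (2, 20), (3, 6), (4, 16), (5, 0), (6, 4), (9, 9), (11, 9), (12, 1), (13, 14)])
v14: WRITE a=3  (a history now [(7, 7), (8, 16), (10, 12), (14, 3)])
v15: WRITE b=3  (b history now [(1, 4), (2, 20), (3, 6), (4, 16), (5, 0), (6, 4), (9, 9), (11, 9), (12, 1), (13, 14), (15, 3)])
READ a @v8: history=[(7, 7), (8, 16), (10, 12), (14, 3)] -> pick v8 -> 16
v16: WRITE a=11  (a history now [(7, 7), (8, 16), (10, 12), (14, 3), (16, 11)])
v17: WRITE b=14  (b history now [(1, 4), (2, 20), (3, 6), (4, 16), (5, 0), (6, 4), (9, 9), (11, 9), (12, 1), (13, 14), (15, 3), (17, 14)])
v18: WRITE a=13  (a history now [(7, 7), (8, 16), (10, 12), (14, 3), (16, 11), (18, 13)])
v19: WRITE a=4  (a history now [(7, 7), (8, 16), (10, 12), (14, 3), (16, 11), (18, 13), (19, 4)])
v20: WRITE b=7  (b history now [(1, 4), (2, 20), (3, 6), (4, 16), (5, 0), (6, 4), (9, 9), (11, 9), (12, 1), (13, 14), (15, 3), (17, 14), (20, 7)])
v21: WRITE b=3  (b history now [(1, 4), (2, 20), (3, 6), (4, 16), (5, 0), (6, 4), (9, 9), (11, 9), (12, 1), (13, 14), (15, 3), (17, 14), (20, 7), (21, 3)])
v22: WRITE a=15  (a history now [(7, 7), (8, 16), (10, 12), (14, 3), (16, 11), (18, 13), (19, 4), (22, 15)])
READ a @v20: history=[(7, 7), (8, 16), (10, 12), (14, 3), (16, 11), (18, 13), (19, 4), (22, 15)] -> pick v19 -> 4
READ a @v16: history=[(7, 7), (8, 16), (10, 12), (14, 3), (16, 11), (18, 13), (19, 4), (22, 15)] -> pick v16 -> 11
v23: WRITE b=14  (b history now [(1, 4), (2, 20), (3, 6), (4, 16), (5, 0), (6, 4), (9, 9), (11, 9), (12, 1), (13, 14), (15, 3), (17, 14), (20, 7), (21, 3), (23, 14)])
READ b @v13: history=[(1, 4), (2, 20), (3, 6), (4, 16), (5, 0), (6, 4), (9, 9), (11, 9), (12, 1), (13, 14), (15, 3), (17, 14), (20, 7), (21, 3), (23, 14)] -> pick v13 -> 14
v24: WRITE a=21  (a history now [(7, 7), (8, 16), (10, 12), (14, 3), (16, 11), (18, 13), (19, 4), (22, 15), (24, 21)])
Read results in order: ['20', '4', 'NONE', '16', '4', '11', '14']
NONE count = 1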